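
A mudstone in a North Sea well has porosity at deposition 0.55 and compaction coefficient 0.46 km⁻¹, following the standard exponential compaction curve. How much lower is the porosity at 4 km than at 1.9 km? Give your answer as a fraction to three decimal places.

0.142

phi(1.9) = 0.55·e^(−0.46×1.9) = 0.2295
phi(4) = 0.55·e^(−0.46×4) = 0.0873
Δphi = 0.2295 − 0.0873 = 0.1422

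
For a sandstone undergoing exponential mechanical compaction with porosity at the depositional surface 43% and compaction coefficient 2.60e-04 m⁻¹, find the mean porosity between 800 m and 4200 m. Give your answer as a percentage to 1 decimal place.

Working in km (1 km = 1000 m; c in km⁻¹ = c in m⁻¹ × 1000):
⟨phi⟩ = (1/(z₂−z₁)) ∫ phi₀ e^(−cz) dz = phi₀·(e^(−c·z₁) − e^(−c·z₂)) / (c·(z₂−z₁))
e^(−0.26×0.8) = 0.8122; e^(−0.26×4.2) = 0.3355
⟨phi⟩ = 0.43 × (0.8122 − 0.3355) / (0.26 × 3.4) = 0.43 × 0.5392 = 0.2319

23.2%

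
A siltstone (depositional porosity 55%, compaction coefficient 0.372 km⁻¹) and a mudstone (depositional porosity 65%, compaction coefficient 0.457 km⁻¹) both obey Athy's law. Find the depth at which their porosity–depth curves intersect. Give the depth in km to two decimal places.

1.97 km

Set n₀ₐ e^(−kₐZ) = n₀ᵦ e^(−kᵦZ) ⇒ ln(n₀ₐ/n₀ᵦ) = (kₐ − kᵦ)·Z
Z = ln(0.55/0.65) / (0.372 − 0.457) = -0.1671 / -0.085 = 1.965 km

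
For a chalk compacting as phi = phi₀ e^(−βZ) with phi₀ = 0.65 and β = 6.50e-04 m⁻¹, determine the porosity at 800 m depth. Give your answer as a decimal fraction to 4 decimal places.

Working in km (1 km = 1000 m; β in km⁻¹ = β in m⁻¹ × 1000):
phi = phi₀·exp(−β·Z) = 0.65 × exp(−0.65 × 0.8) = 0.65 × exp(−0.52)
  = 0.65 × 0.5945 = 0.3864

0.3864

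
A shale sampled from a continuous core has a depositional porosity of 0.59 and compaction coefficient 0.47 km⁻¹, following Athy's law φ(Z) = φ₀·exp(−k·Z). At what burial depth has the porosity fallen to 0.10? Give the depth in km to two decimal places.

Invert Athy's law: Z = ln(φ₀/φ) / k
Z = ln(0.59/0.1) / 0.47 = ln(5.9) / 0.47 = 1.7750 / 0.47 = 3.776 km

3.78 km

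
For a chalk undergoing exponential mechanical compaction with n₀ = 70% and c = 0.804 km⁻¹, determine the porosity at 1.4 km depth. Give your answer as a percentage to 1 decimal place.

22.7%

n = n₀·exp(−c·Z) = 0.7 × exp(−0.804 × 1.4) = 0.7 × exp(−1.126)
  = 0.7 × 0.3245 = 0.2271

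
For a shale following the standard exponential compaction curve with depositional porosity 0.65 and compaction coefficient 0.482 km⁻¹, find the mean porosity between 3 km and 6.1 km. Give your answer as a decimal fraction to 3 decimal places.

⟨n⟩ = (1/(Z₂−Z₁)) ∫ n₀ e^(−cZ) dZ = n₀·(e^(−c·Z₁) − e^(−c·Z₂)) / (c·(Z₂−Z₁))
e^(−0.482×3) = 0.2355; e^(−0.482×6.1) = 0.0529
⟨n⟩ = 0.65 × (0.2355 − 0.0529) / (0.482 × 3.1) = 0.65 × 0.1222 = 0.0795

0.079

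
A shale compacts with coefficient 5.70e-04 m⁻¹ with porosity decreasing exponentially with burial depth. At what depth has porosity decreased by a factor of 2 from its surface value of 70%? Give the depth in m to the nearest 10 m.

Working in km (1 km = 1000 m; β in km⁻¹ = β in m⁻¹ × 1000):
phi/phi₀ = 1/2 ⇒ exp(−β·d) = 1/2 ⇒ d = ln(2) / β
d = 0.6931 / 0.57 = 1.216 km

1220 m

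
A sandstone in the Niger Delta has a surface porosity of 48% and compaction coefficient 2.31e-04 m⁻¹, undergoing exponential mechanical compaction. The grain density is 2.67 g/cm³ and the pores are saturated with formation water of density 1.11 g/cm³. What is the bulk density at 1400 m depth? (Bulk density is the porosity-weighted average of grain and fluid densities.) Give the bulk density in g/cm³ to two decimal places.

Working in km (1 km = 1000 m; β in km⁻¹ = β in m⁻¹ × 1000):
Porosity at depth: n = 0.48·exp(−0.231×1.4) = 0.48×0.7237 = 0.3474
Bulk density: ρ_b = (1−n)ρ_g + n·ρ_f = 0.6526×2.67 + 0.3474×1.11
       = 1.743 + 0.386 = 2.128 g/cm³

2.13 g/cm³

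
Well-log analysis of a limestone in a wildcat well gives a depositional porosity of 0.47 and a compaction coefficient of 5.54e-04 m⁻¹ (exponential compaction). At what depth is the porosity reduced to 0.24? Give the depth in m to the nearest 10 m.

1210 m

Working in km (1 km = 1000 m; k in km⁻¹ = k in m⁻¹ × 1000):
Invert Athy's law: d = ln(phi₀/phi) / k
d = ln(0.47/0.24) / 0.554 = ln(1.958) / 0.554 = 0.6721 / 0.554 = 1.213 km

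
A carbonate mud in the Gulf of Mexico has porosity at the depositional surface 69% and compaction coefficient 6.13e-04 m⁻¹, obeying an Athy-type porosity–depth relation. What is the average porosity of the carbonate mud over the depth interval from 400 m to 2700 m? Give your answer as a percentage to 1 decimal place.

Working in km (1 km = 1000 m; β in km⁻¹ = β in m⁻¹ × 1000):
⟨n⟩ = (1/(d₂−d₁)) ∫ n₀ e^(−βd) dd = n₀·(e^(−β·d₁) − e^(−β·d₂)) / (β·(d₂−d₁))
e^(−0.613×0.4) = 0.7825; e^(−0.613×2.7) = 0.1911
⟨n⟩ = 0.69 × (0.7825 − 0.1911) / (0.613 × 2.3) = 0.69 × 0.4195 = 0.2895

28.9%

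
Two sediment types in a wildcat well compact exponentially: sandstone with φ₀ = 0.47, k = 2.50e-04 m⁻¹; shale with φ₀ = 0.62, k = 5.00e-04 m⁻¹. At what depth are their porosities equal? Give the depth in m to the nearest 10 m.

Working in km (1 km = 1000 m; k in km⁻¹ = k in m⁻¹ × 1000):
Set φ₀ₐ e^(−kₐd) = φ₀ᵦ e^(−kᵦd) ⇒ ln(φ₀ₐ/φ₀ᵦ) = (kₐ − kᵦ)·d
d = ln(0.47/0.62) / (0.25 − 0.5) = -0.2770 / -0.25 = 1.108 km

1110 m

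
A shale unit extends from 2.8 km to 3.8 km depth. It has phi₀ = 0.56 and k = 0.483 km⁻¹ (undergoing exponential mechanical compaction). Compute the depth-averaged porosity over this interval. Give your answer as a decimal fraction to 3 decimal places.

⟨phi⟩ = (1/(Z₂−Z₁)) ∫ phi₀ e^(−kZ) dZ = phi₀·(e^(−k·Z₁) − e^(−k·Z₂)) / (k·(Z₂−Z₁))
e^(−0.483×2.8) = 0.2586; e^(−0.483×3.8) = 0.1595
⟨phi⟩ = 0.56 × (0.2586 − 0.1595) / (0.483 × 1) = 0.56 × 0.2051 = 0.1149

0.115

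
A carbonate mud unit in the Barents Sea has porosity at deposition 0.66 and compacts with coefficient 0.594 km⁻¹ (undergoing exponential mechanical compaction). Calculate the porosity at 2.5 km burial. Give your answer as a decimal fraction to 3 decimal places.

0.149

phi = phi₀·exp(−k·z) = 0.66 × exp(−0.594 × 2.5) = 0.66 × exp(−1.485)
  = 0.66 × 0.2265 = 0.1495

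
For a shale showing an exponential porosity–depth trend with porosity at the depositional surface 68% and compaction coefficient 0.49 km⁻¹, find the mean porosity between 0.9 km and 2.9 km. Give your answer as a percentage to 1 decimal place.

27.9%

⟨phi⟩ = (1/(z₂−z₁)) ∫ phi₀ e^(−cz) dz = phi₀·(e^(−c·z₁) − e^(−c·z₂)) / (c·(z₂−z₁))
e^(−0.49×0.9) = 0.6434; e^(−0.49×2.9) = 0.2415
⟨phi⟩ = 0.68 × (0.6434 − 0.2415) / (0.49 × 2) = 0.68 × 0.4101 = 0.2789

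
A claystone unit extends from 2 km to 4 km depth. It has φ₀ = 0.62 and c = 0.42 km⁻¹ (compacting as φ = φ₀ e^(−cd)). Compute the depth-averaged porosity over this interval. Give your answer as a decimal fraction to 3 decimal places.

0.181

⟨φ⟩ = (1/(d₂−d₁)) ∫ φ₀ e^(−cd) dd = φ₀·(e^(−c·d₁) − e^(−c·d₂)) / (c·(d₂−d₁))
e^(−0.42×2) = 0.4317; e^(−0.42×4) = 0.1864
⟨φ⟩ = 0.62 × (0.4317 − 0.1864) / (0.42 × 2) = 0.62 × 0.2921 = 0.1811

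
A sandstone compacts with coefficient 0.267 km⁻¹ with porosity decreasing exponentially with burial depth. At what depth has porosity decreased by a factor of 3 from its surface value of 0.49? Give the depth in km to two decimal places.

n/n₀ = 1/3 ⇒ exp(−c·d) = 1/3 ⇒ d = ln(3) / c
d = 1.0986 / 0.267 = 4.115 km

4.11 km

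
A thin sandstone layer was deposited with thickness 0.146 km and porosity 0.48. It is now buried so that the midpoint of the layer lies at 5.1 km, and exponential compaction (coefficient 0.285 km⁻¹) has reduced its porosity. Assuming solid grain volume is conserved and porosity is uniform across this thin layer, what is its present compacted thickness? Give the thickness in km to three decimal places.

0.086 km

Porosity at 5.1 km: φ = 0.48·exp(−0.285×5.1) = 0.1122
Solid-volume conservation: h(1−φ) = h₀(1−φ₀) ⇒ h = h₀·(1−φ₀)/(1−φ)
h = 0.146 × (1 − 0.48)/(1 − 0.1122) = 0.146 × 0.5857 = 0.0855 km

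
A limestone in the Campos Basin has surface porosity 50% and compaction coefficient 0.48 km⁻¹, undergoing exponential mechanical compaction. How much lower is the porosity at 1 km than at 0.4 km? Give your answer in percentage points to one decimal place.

φ(0.4) = 0.5·e^(−0.48×0.4) = 0.4127
φ(1) = 0.5·e^(−0.48×1) = 0.3094
Δφ = 0.4127 − 0.3094 = 0.1033

10.3 percentage points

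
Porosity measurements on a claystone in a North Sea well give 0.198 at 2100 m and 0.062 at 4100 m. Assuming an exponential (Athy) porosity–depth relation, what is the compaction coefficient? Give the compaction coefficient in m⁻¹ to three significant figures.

0.000581 m⁻¹

Working in km (1 km = 1000 m; β in km⁻¹ = β in m⁻¹ × 1000):
Athy: n(z) = n₀ e^(−βz) ⇒ n₁/n₂ = e^{β(z₂−z₁)} ⇒ β = ln(n₁/n₂)/(z₂−z₁)
β = ln(0.198/0.062) / (4.1 − 2.1) = ln(3.194) / 2 = 1.1611 / 2 = 0.5806 km⁻¹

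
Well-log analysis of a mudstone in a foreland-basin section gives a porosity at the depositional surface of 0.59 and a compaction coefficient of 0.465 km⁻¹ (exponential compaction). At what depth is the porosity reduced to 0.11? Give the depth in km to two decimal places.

Invert Athy's law: Z = ln(phi₀/phi) / c
Z = ln(0.59/0.11) / 0.465 = ln(5.364) / 0.465 = 1.6796 / 0.465 = 3.612 km

3.61 km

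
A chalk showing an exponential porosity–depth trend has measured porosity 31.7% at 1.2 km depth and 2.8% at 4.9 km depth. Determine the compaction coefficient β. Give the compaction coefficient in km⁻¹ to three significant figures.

0.656 km⁻¹

Athy: n(z) = n₀ e^(−βz) ⇒ n₁/n₂ = e^{β(z₂−z₁)} ⇒ β = ln(n₁/n₂)/(z₂−z₁)
β = ln(0.317/0.028) / (4.9 − 1.2) = ln(11.32) / 3.7 = 2.4267 / 3.7 = 0.6559 km⁻¹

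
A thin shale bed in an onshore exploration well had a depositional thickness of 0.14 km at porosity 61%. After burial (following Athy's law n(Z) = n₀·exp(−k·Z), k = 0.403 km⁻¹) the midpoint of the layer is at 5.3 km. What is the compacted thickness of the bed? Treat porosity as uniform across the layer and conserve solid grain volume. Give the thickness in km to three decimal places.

Porosity at 5.3 km: n = 0.61·exp(−0.403×5.3) = 0.0721
Solid-volume conservation: h(1−n) = h₀(1−n₀) ⇒ h = h₀·(1−n₀)/(1−n)
h = 0.14 × (1 − 0.61)/(1 − 0.0721) = 0.14 × 0.4203 = 0.0588 km

0.059 km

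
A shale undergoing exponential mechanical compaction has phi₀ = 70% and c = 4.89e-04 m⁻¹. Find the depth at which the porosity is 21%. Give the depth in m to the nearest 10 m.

Working in km (1 km = 1000 m; c in km⁻¹ = c in m⁻¹ × 1000):
Invert Athy's law: d = ln(phi₀/phi) / c
d = ln(0.7/0.21) / 0.489 = ln(3.333) / 0.489 = 1.2040 / 0.489 = 2.462 km

2460 m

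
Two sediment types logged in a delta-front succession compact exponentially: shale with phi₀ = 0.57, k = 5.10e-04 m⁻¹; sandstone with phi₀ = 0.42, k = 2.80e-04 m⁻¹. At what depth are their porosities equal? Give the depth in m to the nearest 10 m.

1330 m

Working in km (1 km = 1000 m; k in km⁻¹ = k in m⁻¹ × 1000):
Set phi₀ₐ e^(−kₐd) = phi₀ᵦ e^(−kᵦd) ⇒ ln(phi₀ₐ/phi₀ᵦ) = (kₐ − kᵦ)·d
d = ln(0.57/0.42) / (0.51 − 0.28) = 0.3054 / 0.23 = 1.328 km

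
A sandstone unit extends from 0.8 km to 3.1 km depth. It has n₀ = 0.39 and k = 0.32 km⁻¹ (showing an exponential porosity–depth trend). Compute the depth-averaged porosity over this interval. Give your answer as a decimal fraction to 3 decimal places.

⟨n⟩ = (1/(z₂−z₁)) ∫ n₀ e^(−kz) dz = n₀·(e^(−k·z₁) − e^(−k·z₂)) / (k·(z₂−z₁))
e^(−0.32×0.8) = 0.7741; e^(−0.32×3.1) = 0.3708
⟨n⟩ = 0.39 × (0.7741 − 0.3708) / (0.32 × 2.3) = 0.39 × 0.5480 = 0.2137

0.214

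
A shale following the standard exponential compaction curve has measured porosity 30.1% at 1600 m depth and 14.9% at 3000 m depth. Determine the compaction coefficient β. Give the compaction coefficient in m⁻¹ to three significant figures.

0.000502 m⁻¹

Working in km (1 km = 1000 m; β in km⁻¹ = β in m⁻¹ × 1000):
Athy: n(d) = n₀ e^(−βd) ⇒ n₁/n₂ = e^{β(d₂−d₁)} ⇒ β = ln(n₁/n₂)/(d₂−d₁)
β = ln(0.301/0.149) / (3 − 1.6) = ln(2.02) / 1.4 = 0.7032 / 1.4 = 0.5023 km⁻¹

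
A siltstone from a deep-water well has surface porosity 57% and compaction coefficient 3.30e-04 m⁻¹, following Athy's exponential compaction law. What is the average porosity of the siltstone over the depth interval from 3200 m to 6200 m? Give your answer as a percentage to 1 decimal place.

12.6%

Working in km (1 km = 1000 m; k in km⁻¹ = k in m⁻¹ × 1000):
⟨φ⟩ = (1/(d₂−d₁)) ∫ φ₀ e^(−kd) dd = φ₀·(e^(−k·d₁) − e^(−k·d₂)) / (k·(d₂−d₁))
e^(−0.33×3.2) = 0.3478; e^(−0.33×6.2) = 0.1293
⟨φ⟩ = 0.57 × (0.3478 − 0.1293) / (0.33 × 3) = 0.57 × 0.2208 = 0.1259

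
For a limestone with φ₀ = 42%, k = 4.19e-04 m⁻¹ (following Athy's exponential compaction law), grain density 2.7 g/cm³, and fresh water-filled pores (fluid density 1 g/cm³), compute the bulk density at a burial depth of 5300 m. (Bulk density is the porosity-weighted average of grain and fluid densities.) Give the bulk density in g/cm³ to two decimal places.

2.62 g/cm³

Working in km (1 km = 1000 m; k in km⁻¹ = k in m⁻¹ × 1000):
Porosity at depth: φ = 0.42·exp(−0.419×5.3) = 0.42×0.1085 = 0.0456
Bulk density: ρ_b = (1−φ)ρ_g + φ·ρ_f = 0.9544×2.7 + 0.0456×1
       = 2.577 + 0.046 = 2.623 g/cm³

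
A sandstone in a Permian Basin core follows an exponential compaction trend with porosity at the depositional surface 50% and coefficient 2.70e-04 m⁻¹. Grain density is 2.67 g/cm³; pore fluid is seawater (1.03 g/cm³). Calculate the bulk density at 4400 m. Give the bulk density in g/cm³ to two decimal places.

2.42 g/cm³

Working in km (1 km = 1000 m; β in km⁻¹ = β in m⁻¹ × 1000):
Porosity at depth: phi = 0.5·exp(−0.27×4.4) = 0.5×0.3048 = 0.1524
Bulk density: ρ_b = (1−phi)ρ_g + phi·ρ_f = 0.8476×2.67 + 0.1524×1.03
       = 2.263 + 0.157 = 2.420 g/cm³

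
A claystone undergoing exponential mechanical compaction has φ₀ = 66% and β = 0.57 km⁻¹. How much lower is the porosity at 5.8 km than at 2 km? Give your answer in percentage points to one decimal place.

φ(2) = 0.66·e^(−0.57×2) = 0.2111
φ(5.8) = 0.66·e^(−0.57×5.8) = 0.0242
Δφ = 0.2111 − 0.0242 = 0.1869

18.7 percentage points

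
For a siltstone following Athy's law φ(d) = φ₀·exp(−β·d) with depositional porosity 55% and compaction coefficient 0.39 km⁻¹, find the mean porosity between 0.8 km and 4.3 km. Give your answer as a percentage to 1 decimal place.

22.0%

⟨φ⟩ = (1/(d₂−d₁)) ∫ φ₀ e^(−βd) dd = φ₀·(e^(−β·d₁) − e^(−β·d₂)) / (β·(d₂−d₁))
e^(−0.39×0.8) = 0.7320; e^(−0.39×4.3) = 0.1869
⟨φ⟩ = 0.55 × (0.7320 − 0.1869) / (0.39 × 3.5) = 0.55 × 0.3993 = 0.2196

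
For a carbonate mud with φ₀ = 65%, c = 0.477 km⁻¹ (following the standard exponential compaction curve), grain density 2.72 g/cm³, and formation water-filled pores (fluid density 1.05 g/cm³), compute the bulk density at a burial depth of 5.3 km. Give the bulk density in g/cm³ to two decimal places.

2.63 g/cm³

Porosity at depth: φ = 0.65·exp(−0.477×5.3) = 0.65×0.0798 = 0.0519
Bulk density: ρ_b = (1−φ)ρ_g + φ·ρ_f = 0.9481×2.72 + 0.0519×1.05
       = 2.579 + 0.054 = 2.633 g/cm³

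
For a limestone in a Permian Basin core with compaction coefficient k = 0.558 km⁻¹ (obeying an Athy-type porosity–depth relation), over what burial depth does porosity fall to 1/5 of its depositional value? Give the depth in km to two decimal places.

φ/φ₀ = 1/5 ⇒ exp(−k·d) = 1/5 ⇒ d = ln(5) / k
d = 1.6094 / 0.558 = 2.884 km

2.88 km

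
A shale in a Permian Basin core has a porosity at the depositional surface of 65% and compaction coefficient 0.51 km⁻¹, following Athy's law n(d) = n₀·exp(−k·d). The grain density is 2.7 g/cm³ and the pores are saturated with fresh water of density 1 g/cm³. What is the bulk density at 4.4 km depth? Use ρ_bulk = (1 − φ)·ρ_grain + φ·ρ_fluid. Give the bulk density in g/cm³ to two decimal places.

Porosity at depth: n = 0.65·exp(−0.51×4.4) = 0.65×0.1060 = 0.0689
Bulk density: ρ_b = (1−n)ρ_g + n·ρ_f = 0.9311×2.7 + 0.0689×1
       = 2.514 + 0.069 = 2.583 g/cm³

2.58 g/cm³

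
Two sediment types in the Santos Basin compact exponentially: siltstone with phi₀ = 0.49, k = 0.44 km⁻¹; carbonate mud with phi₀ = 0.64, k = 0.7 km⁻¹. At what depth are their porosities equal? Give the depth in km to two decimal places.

Set phi₀ₐ e^(−kₐZ) = phi₀ᵦ e^(−kᵦZ) ⇒ ln(phi₀ₐ/phi₀ᵦ) = (kₐ − kᵦ)·Z
Z = ln(0.49/0.64) / (0.44 − 0.7) = -0.2671 / -0.26 = 1.027 km

1.03 km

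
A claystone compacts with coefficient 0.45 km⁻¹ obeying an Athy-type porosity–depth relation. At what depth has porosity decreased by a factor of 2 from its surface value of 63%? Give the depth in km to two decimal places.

φ/φ₀ = 1/2 ⇒ exp(−β·Z) = 1/2 ⇒ Z = ln(2) / β
Z = 0.6931 / 0.45 = 1.540 km

1.54 km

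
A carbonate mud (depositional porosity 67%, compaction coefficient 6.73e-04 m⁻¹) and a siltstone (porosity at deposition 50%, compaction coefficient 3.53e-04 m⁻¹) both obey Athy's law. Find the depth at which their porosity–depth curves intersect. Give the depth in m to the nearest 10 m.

910 m

Working in km (1 km = 1000 m; k in km⁻¹ = k in m⁻¹ × 1000):
Set φ₀ₐ e^(−kₐz) = φ₀ᵦ e^(−kᵦz) ⇒ ln(φ₀ₐ/φ₀ᵦ) = (kₐ − kᵦ)·z
z = ln(0.67/0.5) / (0.673 − 0.353) = 0.2927 / 0.32 = 0.915 km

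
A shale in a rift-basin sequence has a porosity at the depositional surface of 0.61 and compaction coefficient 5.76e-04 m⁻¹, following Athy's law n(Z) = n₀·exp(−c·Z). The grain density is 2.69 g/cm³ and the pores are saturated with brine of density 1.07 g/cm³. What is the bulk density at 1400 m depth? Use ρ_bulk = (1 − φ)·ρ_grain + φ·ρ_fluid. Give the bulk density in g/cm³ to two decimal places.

2.25 g/cm³

Working in km (1 km = 1000 m; c in km⁻¹ = c in m⁻¹ × 1000):
Porosity at depth: n = 0.61·exp(−0.576×1.4) = 0.61×0.4465 = 0.2723
Bulk density: ρ_b = (1−n)ρ_g + n·ρ_f = 0.7277×2.69 + 0.2723×1.07
       = 1.957 + 0.291 = 2.249 g/cm³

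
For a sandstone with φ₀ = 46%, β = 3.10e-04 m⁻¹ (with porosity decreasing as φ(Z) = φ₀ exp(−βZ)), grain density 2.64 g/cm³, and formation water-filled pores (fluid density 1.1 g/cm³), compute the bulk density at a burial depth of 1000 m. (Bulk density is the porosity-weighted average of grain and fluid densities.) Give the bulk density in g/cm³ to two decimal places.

2.12 g/cm³

Working in km (1 km = 1000 m; β in km⁻¹ = β in m⁻¹ × 1000):
Porosity at depth: φ = 0.46·exp(−0.31×1) = 0.46×0.7334 = 0.3374
Bulk density: ρ_b = (1−φ)ρ_g + φ·ρ_f = 0.6626×2.64 + 0.3374×1.1
       = 1.749 + 0.371 = 2.120 g/cm³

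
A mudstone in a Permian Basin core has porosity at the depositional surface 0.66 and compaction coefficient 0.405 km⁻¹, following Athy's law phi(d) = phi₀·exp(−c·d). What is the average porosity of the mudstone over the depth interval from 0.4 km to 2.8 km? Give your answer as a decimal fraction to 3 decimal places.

⟨phi⟩ = (1/(d₂−d₁)) ∫ phi₀ e^(−cd) dd = phi₀·(e^(−c·d₁) − e^(−c·d₂)) / (c·(d₂−d₁))
e^(−0.405×0.4) = 0.8504; e^(−0.405×2.8) = 0.3217
⟨phi⟩ = 0.66 × (0.8504 − 0.3217) / (0.405 × 2.4) = 0.66 × 0.5439 = 0.3590

0.359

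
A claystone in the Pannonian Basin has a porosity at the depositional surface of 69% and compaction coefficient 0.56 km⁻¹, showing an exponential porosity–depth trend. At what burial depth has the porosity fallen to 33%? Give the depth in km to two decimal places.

Invert Athy's law: Z = ln(n₀/n) / c
Z = ln(0.69/0.33) / 0.56 = ln(2.091) / 0.56 = 0.7376 / 0.56 = 1.317 km

1.32 km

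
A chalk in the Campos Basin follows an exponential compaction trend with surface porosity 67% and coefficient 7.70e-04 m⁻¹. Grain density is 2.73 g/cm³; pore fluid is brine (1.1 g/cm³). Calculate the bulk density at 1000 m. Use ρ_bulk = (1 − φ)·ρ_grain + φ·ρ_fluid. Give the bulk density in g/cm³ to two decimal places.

2.22 g/cm³

Working in km (1 km = 1000 m; k in km⁻¹ = k in m⁻¹ × 1000):
Porosity at depth: φ = 0.67·exp(−0.77×1) = 0.67×0.4630 = 0.3102
Bulk density: ρ_b = (1−φ)ρ_g + φ·ρ_f = 0.6898×2.73 + 0.3102×1.1
       = 1.883 + 0.341 = 2.224 g/cm³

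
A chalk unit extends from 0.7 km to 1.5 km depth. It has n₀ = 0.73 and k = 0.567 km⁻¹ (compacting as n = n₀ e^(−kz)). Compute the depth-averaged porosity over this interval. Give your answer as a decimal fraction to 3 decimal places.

0.395

⟨n⟩ = (1/(z₂−z₁)) ∫ n₀ e^(−kz) dz = n₀·(e^(−k·z₁) − e^(−k·z₂)) / (k·(z₂−z₁))
e^(−0.567×0.7) = 0.6724; e^(−0.567×1.5) = 0.4272
⟨n⟩ = 0.73 × (0.6724 − 0.4272) / (0.567 × 0.8) = 0.73 × 0.5406 = 0.3946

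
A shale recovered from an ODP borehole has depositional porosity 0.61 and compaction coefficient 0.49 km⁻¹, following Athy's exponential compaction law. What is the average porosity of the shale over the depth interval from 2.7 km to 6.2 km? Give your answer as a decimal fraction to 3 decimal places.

0.078

⟨phi⟩ = (1/(d₂−d₁)) ∫ phi₀ e^(−kd) dd = phi₀·(e^(−k·d₁) − e^(−k·d₂)) / (k·(d₂−d₁))
e^(−0.49×2.7) = 0.2663; e^(−0.49×6.2) = 0.0479
⟨phi⟩ = 0.61 × (0.2663 − 0.0479) / (0.49 × 3.5) = 0.61 × 0.1273 = 0.0777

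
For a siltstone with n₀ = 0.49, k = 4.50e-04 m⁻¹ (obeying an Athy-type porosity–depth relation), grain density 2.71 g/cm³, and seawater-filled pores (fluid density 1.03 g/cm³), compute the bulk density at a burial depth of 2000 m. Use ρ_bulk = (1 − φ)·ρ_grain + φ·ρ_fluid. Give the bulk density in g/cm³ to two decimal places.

2.38 g/cm³

Working in km (1 km = 1000 m; k in km⁻¹ = k in m⁻¹ × 1000):
Porosity at depth: n = 0.49·exp(−0.45×2) = 0.49×0.4066 = 0.1992
Bulk density: ρ_b = (1−n)ρ_g + n·ρ_f = 0.8008×2.71 + 0.1992×1.03
       = 2.170 + 0.205 = 2.375 g/cm³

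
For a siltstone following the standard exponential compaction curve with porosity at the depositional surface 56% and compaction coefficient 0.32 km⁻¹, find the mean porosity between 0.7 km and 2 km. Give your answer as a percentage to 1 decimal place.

36.6%

⟨n⟩ = (1/(Z₂−Z₁)) ∫ n₀ e^(−cZ) dZ = n₀·(e^(−c·Z₁) − e^(−c·Z₂)) / (c·(Z₂−Z₁))
e^(−0.32×0.7) = 0.7993; e^(−0.32×2) = 0.5273
⟨n⟩ = 0.56 × (0.7993 − 0.5273) / (0.32 × 1.3) = 0.56 × 0.6539 = 0.3662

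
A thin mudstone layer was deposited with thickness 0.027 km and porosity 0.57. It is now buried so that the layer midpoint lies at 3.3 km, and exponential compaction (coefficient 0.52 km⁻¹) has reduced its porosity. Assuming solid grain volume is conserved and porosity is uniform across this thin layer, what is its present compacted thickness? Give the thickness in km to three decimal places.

0.013 km

Porosity at 3.3 km: n = 0.57·exp(−0.52×3.3) = 0.1025
Solid-volume conservation: h(1−n) = h₀(1−n₀) ⇒ h = h₀·(1−n₀)/(1−n)
h = 0.027 × (1 − 0.57)/(1 − 0.1025) = 0.027 × 0.4791 = 0.0129 km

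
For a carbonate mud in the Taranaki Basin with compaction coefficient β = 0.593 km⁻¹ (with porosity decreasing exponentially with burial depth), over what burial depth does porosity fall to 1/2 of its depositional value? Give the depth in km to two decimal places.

φ/φ₀ = 1/2 ⇒ exp(−β·z) = 1/2 ⇒ z = ln(2) / β
z = 0.6931 / 0.593 = 1.169 km

1.17 km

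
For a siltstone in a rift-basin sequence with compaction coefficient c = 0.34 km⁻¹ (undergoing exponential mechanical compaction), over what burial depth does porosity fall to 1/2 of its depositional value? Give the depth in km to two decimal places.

n/n₀ = 1/2 ⇒ exp(−c·d) = 1/2 ⇒ d = ln(2) / c
d = 0.6931 / 0.34 = 2.039 km

2.04 km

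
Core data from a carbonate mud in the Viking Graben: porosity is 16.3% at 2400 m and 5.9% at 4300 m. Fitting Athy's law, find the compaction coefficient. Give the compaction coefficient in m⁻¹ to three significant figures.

Working in km (1 km = 1000 m; k in km⁻¹ = k in m⁻¹ × 1000):
Athy: phi(Z) = phi₀ e^(−kZ) ⇒ phi₁/phi₂ = e^{k(Z₂−Z₁)} ⇒ k = ln(phi₁/phi₂)/(Z₂−Z₁)
k = ln(0.163/0.059) / (4.3 − 2.4) = ln(2.763) / 1.9 = 1.0162 / 1.9 = 0.5348 km⁻¹

0.000535 m⁻¹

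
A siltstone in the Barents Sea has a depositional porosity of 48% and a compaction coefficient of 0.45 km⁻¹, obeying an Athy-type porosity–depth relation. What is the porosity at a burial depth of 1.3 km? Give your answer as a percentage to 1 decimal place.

26.7%

n = n₀·exp(−β·d) = 0.48 × exp(−0.45 × 1.3) = 0.48 × exp(−0.585)
  = 0.48 × 0.5571 = 0.2674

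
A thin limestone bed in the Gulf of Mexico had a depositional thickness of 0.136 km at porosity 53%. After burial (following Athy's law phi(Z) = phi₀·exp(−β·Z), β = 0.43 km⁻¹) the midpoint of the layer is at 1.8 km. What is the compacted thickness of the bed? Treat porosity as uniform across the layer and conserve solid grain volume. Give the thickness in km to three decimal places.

0.085 km

Porosity at 1.8 km: phi = 0.53·exp(−0.43×1.8) = 0.2444
Solid-volume conservation: h(1−phi) = h₀(1−phi₀) ⇒ h = h₀·(1−phi₀)/(1−phi)
h = 0.136 × (1 − 0.53)/(1 − 0.2444) = 0.136 × 0.6220 = 0.0846 km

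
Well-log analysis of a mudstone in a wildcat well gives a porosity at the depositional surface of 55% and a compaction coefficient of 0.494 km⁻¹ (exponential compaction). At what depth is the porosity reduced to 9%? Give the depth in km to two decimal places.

3.66 km

Invert Athy's law: z = ln(n₀/n) / β
z = ln(0.55/0.09) / 0.494 = ln(6.111) / 0.494 = 1.8101 / 0.494 = 3.664 km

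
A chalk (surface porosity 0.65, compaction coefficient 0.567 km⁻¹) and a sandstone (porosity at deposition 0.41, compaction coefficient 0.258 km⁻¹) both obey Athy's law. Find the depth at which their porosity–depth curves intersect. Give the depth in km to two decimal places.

1.49 km

Set φ₀ₐ e^(−kₐZ) = φ₀ᵦ e^(−kᵦZ) ⇒ ln(φ₀ₐ/φ₀ᵦ) = (kₐ − kᵦ)·Z
Z = ln(0.65/0.41) / (0.567 − 0.258) = 0.4608 / 0.309 = 1.491 km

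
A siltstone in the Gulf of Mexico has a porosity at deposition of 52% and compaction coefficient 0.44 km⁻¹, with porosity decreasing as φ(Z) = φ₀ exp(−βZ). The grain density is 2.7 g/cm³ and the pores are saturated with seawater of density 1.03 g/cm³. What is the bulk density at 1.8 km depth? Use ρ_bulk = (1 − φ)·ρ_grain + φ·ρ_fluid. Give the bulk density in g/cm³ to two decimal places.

2.31 g/cm³

Porosity at depth: φ = 0.52·exp(−0.44×1.8) = 0.52×0.4529 = 0.2355
Bulk density: ρ_b = (1−φ)ρ_g + φ·ρ_f = 0.7645×2.7 + 0.2355×1.03
       = 2.064 + 0.243 = 2.307 g/cm³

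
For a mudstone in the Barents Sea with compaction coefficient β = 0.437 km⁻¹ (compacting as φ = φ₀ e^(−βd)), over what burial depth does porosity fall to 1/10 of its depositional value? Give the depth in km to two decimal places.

φ/φ₀ = 1/10 ⇒ exp(−β·d) = 1/10 ⇒ d = ln(10) / β
d = 2.3026 / 0.437 = 5.269 km

5.27 km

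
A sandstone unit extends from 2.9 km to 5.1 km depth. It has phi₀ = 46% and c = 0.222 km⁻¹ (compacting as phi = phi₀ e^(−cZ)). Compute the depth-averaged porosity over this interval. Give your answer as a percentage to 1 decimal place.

⟨phi⟩ = (1/(Z₂−Z₁)) ∫ phi₀ e^(−cZ) dZ = phi₀·(e^(−c·Z₁) − e^(−c·Z₂)) / (c·(Z₂−Z₁))
e^(−0.222×2.9) = 0.5253; e^(−0.222×5.1) = 0.3223
⟨phi⟩ = 0.46 × (0.5253 − 0.3223) / (0.222 × 2.2) = 0.46 × 0.4156 = 0.1912

19.1%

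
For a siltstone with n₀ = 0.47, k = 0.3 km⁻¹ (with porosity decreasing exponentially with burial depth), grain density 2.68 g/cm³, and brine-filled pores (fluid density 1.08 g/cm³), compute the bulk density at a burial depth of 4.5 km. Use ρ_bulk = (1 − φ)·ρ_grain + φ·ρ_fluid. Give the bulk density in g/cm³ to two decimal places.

Porosity at depth: n = 0.47·exp(−0.3×4.5) = 0.47×0.2592 = 0.1218
Bulk density: ρ_b = (1−n)ρ_g + n·ρ_f = 0.8782×2.68 + 0.1218×1.08
       = 2.353 + 0.132 = 2.485 g/cm³

2.49 g/cm³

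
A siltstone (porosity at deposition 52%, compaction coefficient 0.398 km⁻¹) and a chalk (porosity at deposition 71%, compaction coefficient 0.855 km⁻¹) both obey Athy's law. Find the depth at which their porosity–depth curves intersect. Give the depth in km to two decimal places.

Set n₀ₐ e^(−kₐZ) = n₀ᵦ e^(−kᵦZ) ⇒ ln(n₀ₐ/n₀ᵦ) = (kₐ − kᵦ)·Z
Z = ln(0.52/0.71) / (0.398 − 0.855) = -0.3114 / -0.457 = 0.681 km

0.68 km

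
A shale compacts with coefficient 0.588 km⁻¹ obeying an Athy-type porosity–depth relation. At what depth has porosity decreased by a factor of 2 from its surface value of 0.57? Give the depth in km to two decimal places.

1.18 km

phi/phi₀ = 1/2 ⇒ exp(−β·z) = 1/2 ⇒ z = ln(2) / β
z = 0.6931 / 0.588 = 1.179 km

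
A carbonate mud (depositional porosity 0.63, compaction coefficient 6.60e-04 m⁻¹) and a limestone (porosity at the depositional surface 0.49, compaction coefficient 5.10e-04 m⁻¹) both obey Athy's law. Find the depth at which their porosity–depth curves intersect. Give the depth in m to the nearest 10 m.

1680 m

Working in km (1 km = 1000 m; c in km⁻¹ = c in m⁻¹ × 1000):
Set phi₀ₐ e^(−cₐZ) = phi₀ᵦ e^(−cᵦZ) ⇒ ln(phi₀ₐ/phi₀ᵦ) = (cₐ − cᵦ)·Z
Z = ln(0.63/0.49) / (0.66 − 0.51) = 0.2513 / 0.15 = 1.675 km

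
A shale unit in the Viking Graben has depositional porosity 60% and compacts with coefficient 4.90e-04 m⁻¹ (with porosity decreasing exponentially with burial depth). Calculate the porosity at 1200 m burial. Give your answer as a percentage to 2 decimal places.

33.33%

Working in km (1 km = 1000 m; β in km⁻¹ = β in m⁻¹ × 1000):
n = n₀·exp(−β·d) = 0.6 × exp(−0.49 × 1.2) = 0.6 × exp(−0.588)
  = 0.6 × 0.5554 = 0.3333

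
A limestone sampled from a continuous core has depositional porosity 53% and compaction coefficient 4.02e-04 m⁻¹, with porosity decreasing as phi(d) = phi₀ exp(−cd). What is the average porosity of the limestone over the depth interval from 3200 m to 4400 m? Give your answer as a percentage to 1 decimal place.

11.6%

Working in km (1 km = 1000 m; c in km⁻¹ = c in m⁻¹ × 1000):
⟨phi⟩ = (1/(d₂−d₁)) ∫ phi₀ e^(−cd) dd = phi₀·(e^(−c·d₁) − e^(−c·d₂)) / (c·(d₂−d₁))
e^(−0.402×3.2) = 0.2763; e^(−0.402×4.4) = 0.1705
⟨phi⟩ = 0.53 × (0.2763 − 0.1705) / (0.402 × 1.2) = 0.53 × 0.2192 = 0.1162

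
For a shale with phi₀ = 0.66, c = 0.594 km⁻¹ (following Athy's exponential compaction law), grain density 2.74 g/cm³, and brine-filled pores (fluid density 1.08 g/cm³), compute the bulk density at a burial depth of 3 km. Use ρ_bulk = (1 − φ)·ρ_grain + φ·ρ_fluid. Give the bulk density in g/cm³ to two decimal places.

Porosity at depth: phi = 0.66·exp(−0.594×3) = 0.66×0.1683 = 0.1111
Bulk density: ρ_b = (1−phi)ρ_g + phi·ρ_f = 0.8889×2.74 + 0.1111×1.08
       = 2.436 + 0.120 = 2.556 g/cm³

2.56 g/cm³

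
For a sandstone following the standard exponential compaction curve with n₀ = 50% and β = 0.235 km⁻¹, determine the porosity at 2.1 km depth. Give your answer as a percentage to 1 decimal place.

30.5%

n = n₀·exp(−β·d) = 0.5 × exp(−0.235 × 2.1) = 0.5 × exp(−0.4935)
  = 0.5 × 0.6105 = 0.3052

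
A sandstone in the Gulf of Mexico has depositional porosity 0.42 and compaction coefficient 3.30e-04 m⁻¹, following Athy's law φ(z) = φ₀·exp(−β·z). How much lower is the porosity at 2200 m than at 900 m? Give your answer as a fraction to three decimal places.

0.109

Working in km (1 km = 1000 m; β in km⁻¹ = β in m⁻¹ × 1000):
φ(0.9) = 0.42·e^(−0.33×0.9) = 0.3121
φ(2.2) = 0.42·e^(−0.33×2.2) = 0.2032
Δφ = 0.3121 − 0.2032 = 0.1089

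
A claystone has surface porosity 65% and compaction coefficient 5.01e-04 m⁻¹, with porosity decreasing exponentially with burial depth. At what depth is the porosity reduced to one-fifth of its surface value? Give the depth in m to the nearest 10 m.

Working in km (1 km = 1000 m; β in km⁻¹ = β in m⁻¹ × 1000):
φ/φ₀ = 1/5 ⇒ exp(−β·Z) = 1/5 ⇒ Z = ln(5) / β
Z = 1.6094 / 0.501 = 3.212 km

3210 m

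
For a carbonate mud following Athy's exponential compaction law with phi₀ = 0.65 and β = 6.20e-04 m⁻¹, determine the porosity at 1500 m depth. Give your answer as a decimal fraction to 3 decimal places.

0.256

Working in km (1 km = 1000 m; β in km⁻¹ = β in m⁻¹ × 1000):
phi = phi₀·exp(−β·z) = 0.65 × exp(−0.62 × 1.5) = 0.65 × exp(−0.93)
  = 0.65 × 0.3946 = 0.2565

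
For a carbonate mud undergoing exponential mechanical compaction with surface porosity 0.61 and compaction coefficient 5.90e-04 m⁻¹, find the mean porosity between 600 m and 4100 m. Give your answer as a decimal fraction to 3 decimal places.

Working in km (1 km = 1000 m; β in km⁻¹ = β in m⁻¹ × 1000):
⟨φ⟩ = (1/(z₂−z₁)) ∫ φ₀ e^(−βz) dz = φ₀·(e^(−β·z₁) − e^(−β·z₂)) / (β·(z₂−z₁))
e^(−0.59×0.6) = 0.7019; e^(−0.59×4.1) = 0.0890
⟨φ⟩ = 0.61 × (0.7019 − 0.0890) / (0.59 × 3.5) = 0.61 × 0.2968 = 0.1810

0.181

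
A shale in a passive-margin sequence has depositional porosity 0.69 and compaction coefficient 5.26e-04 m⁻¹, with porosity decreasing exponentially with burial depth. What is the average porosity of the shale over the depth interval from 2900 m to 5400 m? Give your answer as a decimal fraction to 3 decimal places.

Working in km (1 km = 1000 m; k in km⁻¹ = k in m⁻¹ × 1000):
⟨φ⟩ = (1/(d₂−d₁)) ∫ φ₀ e^(−kd) dd = φ₀·(e^(−k·d₁) − e^(−k·d₂)) / (k·(d₂−d₁))
e^(−0.526×2.9) = 0.2175; e^(−0.526×5.4) = 0.0584
⟨φ⟩ = 0.69 × (0.2175 − 0.0584) / (0.526 × 2.5) = 0.69 × 0.1210 = 0.0835

0.083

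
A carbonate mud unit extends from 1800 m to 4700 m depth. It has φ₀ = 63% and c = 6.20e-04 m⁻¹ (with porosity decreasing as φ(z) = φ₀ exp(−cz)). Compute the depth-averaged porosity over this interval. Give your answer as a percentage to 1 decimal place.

Working in km (1 km = 1000 m; c in km⁻¹ = c in m⁻¹ × 1000):
⟨φ⟩ = (1/(z₂−z₁)) ∫ φ₀ e^(−cz) dz = φ₀·(e^(−c·z₁) − e^(−c·z₂)) / (c·(z₂−z₁))
e^(−0.62×1.8) = 0.3276; e^(−0.62×4.7) = 0.0543
⟨φ⟩ = 0.63 × (0.3276 − 0.0543) / (0.62 × 2.9) = 0.63 × 0.1520 = 0.0958

9.6%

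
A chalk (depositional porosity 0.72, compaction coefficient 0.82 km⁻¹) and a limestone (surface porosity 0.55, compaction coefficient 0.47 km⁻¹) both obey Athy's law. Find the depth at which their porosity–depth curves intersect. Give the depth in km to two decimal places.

0.77 km

Set φ₀ₐ e^(−cₐZ) = φ₀ᵦ e^(−cᵦZ) ⇒ ln(φ₀ₐ/φ₀ᵦ) = (cₐ − cᵦ)·Z
Z = ln(0.72/0.55) / (0.82 − 0.47) = 0.2693 / 0.35 = 0.770 km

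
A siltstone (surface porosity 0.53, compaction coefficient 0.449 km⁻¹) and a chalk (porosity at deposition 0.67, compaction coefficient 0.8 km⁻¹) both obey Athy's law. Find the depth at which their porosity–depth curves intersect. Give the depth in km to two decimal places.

0.67 km

Set phi₀ₐ e^(−cₐz) = phi₀ᵦ e^(−cᵦz) ⇒ ln(phi₀ₐ/phi₀ᵦ) = (cₐ − cᵦ)·z
z = ln(0.53/0.67) / (0.449 − 0.8) = -0.2344 / -0.351 = 0.668 km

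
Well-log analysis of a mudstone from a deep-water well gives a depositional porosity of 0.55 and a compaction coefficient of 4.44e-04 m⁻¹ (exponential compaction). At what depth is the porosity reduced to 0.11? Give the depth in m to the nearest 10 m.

Working in km (1 km = 1000 m; c in km⁻¹ = c in m⁻¹ × 1000):
Invert Athy's law: z = ln(n₀/n) / c
z = ln(0.55/0.11) / 0.444 = ln(5) / 0.444 = 1.6094 / 0.444 = 3.625 km

3620 m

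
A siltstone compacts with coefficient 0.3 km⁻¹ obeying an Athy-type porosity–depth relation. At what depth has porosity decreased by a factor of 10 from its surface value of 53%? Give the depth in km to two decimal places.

phi/phi₀ = 1/10 ⇒ exp(−k·z) = 1/10 ⇒ z = ln(10) / k
z = 2.3026 / 0.3 = 7.675 km

7.68 km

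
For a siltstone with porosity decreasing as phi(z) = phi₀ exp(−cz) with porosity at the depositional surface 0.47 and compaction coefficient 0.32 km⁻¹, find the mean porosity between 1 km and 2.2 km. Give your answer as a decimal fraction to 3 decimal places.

0.283

⟨phi⟩ = (1/(z₂−z₁)) ∫ phi₀ e^(−cz) dz = phi₀·(e^(−c·z₁) − e^(−c·z₂)) / (c·(z₂−z₁))
e^(−0.32×1) = 0.7261; e^(−0.32×2.2) = 0.4946
⟨phi⟩ = 0.47 × (0.7261 − 0.4946) / (0.32 × 1.2) = 0.47 × 0.6030 = 0.2834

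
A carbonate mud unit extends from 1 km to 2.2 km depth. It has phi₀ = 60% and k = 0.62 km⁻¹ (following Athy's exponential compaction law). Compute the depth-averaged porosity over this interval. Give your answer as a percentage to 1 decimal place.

⟨phi⟩ = (1/(z₂−z₁)) ∫ phi₀ e^(−kz) dz = phi₀·(e^(−k·z₁) − e^(−k·z₂)) / (k·(z₂−z₁))
e^(−0.62×1) = 0.5379; e^(−0.62×2.2) = 0.2556
⟨phi⟩ = 0.6 × (0.5379 − 0.2556) / (0.62 × 1.2) = 0.6 × 0.3794 = 0.2277

22.8%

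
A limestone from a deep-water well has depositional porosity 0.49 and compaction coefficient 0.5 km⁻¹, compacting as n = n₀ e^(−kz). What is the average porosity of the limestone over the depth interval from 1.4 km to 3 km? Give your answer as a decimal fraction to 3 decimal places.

⟨n⟩ = (1/(z₂−z₁)) ∫ n₀ e^(−kz) dz = n₀·(e^(−k·z₁) − e^(−k·z₂)) / (k·(z₂−z₁))
e^(−0.5×1.4) = 0.4966; e^(−0.5×3) = 0.2231
⟨n⟩ = 0.49 × (0.4966 − 0.2231) / (0.5 × 1.6) = 0.49 × 0.3418 = 0.1675

0.167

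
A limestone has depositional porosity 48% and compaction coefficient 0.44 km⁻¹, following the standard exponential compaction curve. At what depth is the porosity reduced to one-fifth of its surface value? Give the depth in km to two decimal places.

φ/φ₀ = 1/5 ⇒ exp(−k·Z) = 1/5 ⇒ Z = ln(5) / k
Z = 1.6094 / 0.44 = 3.658 km

3.66 km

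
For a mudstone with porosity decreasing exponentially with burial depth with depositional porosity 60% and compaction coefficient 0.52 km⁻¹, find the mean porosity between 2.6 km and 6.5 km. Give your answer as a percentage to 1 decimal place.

⟨φ⟩ = (1/(z₂−z₁)) ∫ φ₀ e^(−kz) dz = φ₀·(e^(−k·z₁) − e^(−k·z₂)) / (k·(z₂−z₁))
e^(−0.52×2.6) = 0.2587; e^(−0.52×6.5) = 0.0340
⟨φ⟩ = 0.6 × (0.2587 − 0.0340) / (0.52 × 3.9) = 0.6 × 0.1108 = 0.0665

6.6%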